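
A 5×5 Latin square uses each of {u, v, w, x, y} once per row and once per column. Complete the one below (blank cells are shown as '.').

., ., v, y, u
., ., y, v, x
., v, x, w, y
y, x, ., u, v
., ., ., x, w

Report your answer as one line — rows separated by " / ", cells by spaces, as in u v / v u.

(r1,c2): row 1 has {u,v,y}; column 2 has {v,x}, so it must be w.
(r2,c2): row 2 has {v,x,y}; column 2 has {v,w,x}, so it must be u.
(r3,c1): row 3 has {v,w,x,y}; column 1 has {y}, so it must be u.
(r4,c3): row 4 has {u,v,x,y}; column 3 has {v,x,y}, so it must be w.
(r5,c1): row 5 has {w,x}; column 1 has {u,y}, so it must be v.
(r5,c2): row 5 has {v,w,x}; column 2 has {u,v,w,x}, so it must be y.
(r5,c3): row 5 has {v,w,x,y}; column 3 has {v,w,x,y}, so it must be u.
(r1,c1): row 1 has {u,v,w,y}; column 1 has {u,v,y}, so it must be x.
(r2,c1): row 2 has {u,v,x,y}; column 1 has {u,v,x,y}, so it must be w.

x w v y u / w u y v x / u v x w y / y x w u v / v y u x w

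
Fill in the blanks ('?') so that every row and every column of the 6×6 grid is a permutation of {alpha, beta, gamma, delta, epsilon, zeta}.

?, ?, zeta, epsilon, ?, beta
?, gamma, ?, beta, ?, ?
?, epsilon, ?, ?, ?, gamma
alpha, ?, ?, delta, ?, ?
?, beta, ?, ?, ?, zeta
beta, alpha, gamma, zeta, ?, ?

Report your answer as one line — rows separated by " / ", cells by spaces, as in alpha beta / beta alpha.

gamma delta zeta epsilon alpha beta / delta gamma epsilon beta zeta alpha / zeta epsilon delta alpha beta gamma / alpha zeta beta delta gamma epsilon / epsilon beta alpha gamma delta zeta / beta alpha gamma zeta epsilon delta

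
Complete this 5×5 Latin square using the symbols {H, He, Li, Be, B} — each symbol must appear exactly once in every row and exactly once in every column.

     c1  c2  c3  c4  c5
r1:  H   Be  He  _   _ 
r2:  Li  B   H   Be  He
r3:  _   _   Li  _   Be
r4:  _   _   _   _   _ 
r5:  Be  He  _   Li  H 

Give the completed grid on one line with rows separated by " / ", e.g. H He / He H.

H Be He B Li / Li B H Be He / B H Li He Be / He Li Be H B / Be He B Li H

row 1 has {H,He,Be}; column 4 has {Li,Be} — only B is left for (r1,c4).
row 1 has {H,He,Be,B}; column 5 has {H,He,Be} — only Li is left for (r1,c5).
row 3 has {Li,Be}; column 2 has {He,Be,B} — only H is left for (r3,c2).
row 3 has {H,Li,Be}; column 4 has {Li,Be,B} — only He is left for (r3,c4).
row 4 is empty so far; column 2 has {H,He,Be,B} — only Li is left for (r4,c2).
row 4 has {Li}; column 4 has {He,Li,Be,B} — only H is left for (r4,c4).
row 4 has {H,Li}; column 5 has {H,He,Li,Be} — only B is left for (r4,c5).
row 5 has {H,He,Li,Be}; column 3 has {H,He,Li} — only B is left for (r5,c3).
row 3 has {H,He,Li,Be}; column 1 has {H,Li,Be} — only B is left for (r3,c1).
row 4 has {H,Li,B}; column 1 has {H,Li,Be,B} — only He is left for (r4,c1).
row 4 has {H,He,Li,B}; column 3 has {H,He,Li,B} — only Be is left for (r4,c3).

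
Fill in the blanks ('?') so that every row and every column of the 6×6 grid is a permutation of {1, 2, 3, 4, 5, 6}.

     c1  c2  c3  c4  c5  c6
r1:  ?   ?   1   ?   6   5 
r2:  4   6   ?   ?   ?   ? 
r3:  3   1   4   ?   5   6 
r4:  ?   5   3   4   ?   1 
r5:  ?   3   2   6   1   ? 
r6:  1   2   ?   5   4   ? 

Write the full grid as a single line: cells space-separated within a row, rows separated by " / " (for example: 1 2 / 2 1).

row 1 has {1,5,6}; column 1 has {1,3,4} — only 2 is left for (r1,c1).
row 1 has {1,2,5,6}; column 2 has {1,2,3,5,6} — only 4 is left for (r1,c2).
row 1 has {1,2,4,5,6}; column 4 has {4,5,6} — only 3 is left for (r1,c4).
row 2 has {4,6}; column 3 has {1,2,3,4} — only 5 is left for (r2,c3).
row 3 has {1,3,4,5,6}; column 4 has {3,4,5,6} — only 2 is left for (r3,c4).
row 4 has {1,3,4,5}; column 1 has {1,2,3,4} — only 6 is left for (r4,c1).
row 4 has {1,3,4,5,6}; column 5 has {1,4,5,6} — only 2 is left for (r4,c5).
row 5 has {1,2,3,6}; column 1 has {1,2,3,4,6} — only 5 is left for (r5,c1).
row 5 has {1,2,3,5,6}; column 6 has {1,5,6} — only 4 is left for (r5,c6).
row 6 has {1,2,4,5}; column 3 has {1,2,3,4,5} — only 6 is left for (r6,c3).
row 6 has {1,2,4,5,6}; column 6 has {1,4,5,6} — only 3 is left for (r6,c6).
row 2 has {4,5,6}; column 4 has {2,3,4,5,6} — only 1 is left for (r2,c4).
row 2 has {1,4,5,6}; column 5 has {1,2,4,5,6} — only 3 is left for (r2,c5).
row 2 has {1,3,4,5,6}; column 6 has {1,3,4,5,6} — only 2 is left for (r2,c6).

2 4 1 3 6 5 / 4 6 5 1 3 2 / 3 1 4 2 5 6 / 6 5 3 4 2 1 / 5 3 2 6 1 4 / 1 2 6 5 4 3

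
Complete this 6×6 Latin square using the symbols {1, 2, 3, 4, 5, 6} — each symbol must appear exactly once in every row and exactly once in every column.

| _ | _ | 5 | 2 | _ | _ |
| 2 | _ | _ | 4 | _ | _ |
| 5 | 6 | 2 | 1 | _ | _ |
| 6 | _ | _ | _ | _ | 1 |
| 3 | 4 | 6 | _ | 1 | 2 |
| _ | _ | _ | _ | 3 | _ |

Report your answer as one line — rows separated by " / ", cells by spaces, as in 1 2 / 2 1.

(r3,c5) = 4
(r3,c6) = 3
(r5,c4) = 5
(r6,c4) = 6
(r1,c5) = 6
(r1,c6) = 4
(r2,c5) = 5
(r2,c6) = 6
(r4,c4) = 3
(r4,c5) = 2
(r6,c6) = 5
(r1,c1) = 1
(r1,c2) = 3
(r2,c2) = 1
(r2,c3) = 3
(r4,c2) = 5
(r4,c3) = 4
(r6,c1) = 4
(r6,c2) = 2
(r6,c3) = 1

1 3 5 2 6 4 / 2 1 3 4 5 6 / 5 6 2 1 4 3 / 6 5 4 3 2 1 / 3 4 6 5 1 2 / 4 2 1 6 3 5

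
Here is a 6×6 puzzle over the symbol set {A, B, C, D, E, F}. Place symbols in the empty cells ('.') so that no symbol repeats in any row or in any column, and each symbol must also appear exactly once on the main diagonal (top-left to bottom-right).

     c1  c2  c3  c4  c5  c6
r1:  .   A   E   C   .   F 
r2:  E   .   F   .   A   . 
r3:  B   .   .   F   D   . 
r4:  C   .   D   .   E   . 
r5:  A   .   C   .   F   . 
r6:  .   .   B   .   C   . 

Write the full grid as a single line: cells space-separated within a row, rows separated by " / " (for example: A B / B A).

D A E C B F / E C F D A B / B E A F D C / C F D B E A / A B C E F D / F D B A C E

(r1,c1) = D
(r1,c5) = B
(r3,c3) = A
(r4,c4) = B
(r4,c6) = A
(r6,c1) = F
(r6,c6) = E
(r2,c2) = C
(r2,c4) = D
(r2,c6) = B
(r3,c2) = E
(r3,c6) = C
(r4,c2) = F
(r5,c4) = E
(r5,c6) = D
(r6,c2) = D
(r6,c4) = A
(r5,c2) = B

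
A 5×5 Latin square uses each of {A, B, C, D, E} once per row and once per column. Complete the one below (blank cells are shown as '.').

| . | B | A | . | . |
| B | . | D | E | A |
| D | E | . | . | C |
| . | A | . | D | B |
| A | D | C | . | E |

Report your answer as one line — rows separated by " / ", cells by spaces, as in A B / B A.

Cell (r1,c4): row 1 has {A,B}; column 4 has {D,E} → C.
Cell (r1,c5): row 1 has {A,B,C}; column 5 has {A,B,C,E} → D.
Cell (r2,c2): row 2 has {A,B,D,E}; column 2 has {A,B,D,E} → C.
Cell (r3,c3): row 3 has {C,D,E}; column 3 has {A,C,D} → B.
Cell (r3,c4): row 3 has {B,C,D,E}; column 4 has {C,D,E} → A.
Cell (r4,c3): row 4 has {A,B,D}; column 3 has {A,B,C,D} → E.
Cell (r5,c4): row 5 has {A,C,D,E}; column 4 has {A,C,D,E} → B.
Cell (r1,c1): row 1 has {A,B,C,D}; column 1 has {A,B,D} → E.
Cell (r4,c1): row 4 has {A,B,D,E}; column 1 has {A,B,D,E} → C.

E B A C D / B C D E A / D E B A C / C A E D B / A D C B E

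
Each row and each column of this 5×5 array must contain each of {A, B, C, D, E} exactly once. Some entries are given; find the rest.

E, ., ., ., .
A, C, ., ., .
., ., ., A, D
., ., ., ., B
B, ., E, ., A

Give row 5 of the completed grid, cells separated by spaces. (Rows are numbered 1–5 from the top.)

B D E C A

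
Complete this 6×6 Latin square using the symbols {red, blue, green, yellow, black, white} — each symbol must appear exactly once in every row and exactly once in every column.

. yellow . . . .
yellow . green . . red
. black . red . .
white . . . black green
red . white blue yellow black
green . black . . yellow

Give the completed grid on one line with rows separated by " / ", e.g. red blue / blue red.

At row 3, column 1: row 3 has {red,black}; column 1 has {red,green,yellow,white}; that leaves blue.
At row 3, column 3: row 3 has {red,blue,black}; column 3 has {green,black,white}; that leaves yellow.
At row 3, column 6: row 3 has {red,blue,yellow,black}; column 6 has {red,green,yellow,black}; that leaves white.
At row 4, column 4: row 4 has {green,black,white}; column 4 has {red,blue}; that leaves yellow.
At row 5, column 2: row 5 has {red,blue,yellow,black,white}; column 2 has {yellow,black}; that leaves green.
At row 6, column 4: row 6 has {green,yellow,black}; column 4 has {red,blue,yellow}; that leaves white.
At row 1, column 1: row 1 has {yellow}; column 1 has {red,blue,green,yellow,white}; that leaves black.
At row 1, column 4: row 1 has {yellow,black}; column 4 has {red,blue,yellow,white}; that leaves green.
At row 1, column 6: row 1 has {green,yellow,black}; column 6 has {red,green,yellow,black,white}; that leaves blue.
At row 2, column 4: row 2 has {red,green,yellow}; column 4 has {red,blue,green,yellow,white}; that leaves black.
At row 3, column 5: row 3 has {red,blue,yellow,black,white}; column 5 has {yellow,black}; that leaves green.
At row 1, column 3: row 1 has {blue,green,yellow,black}; column 3 has {green,yellow,black,white}; that leaves red.
At row 1, column 5: row 1 has {red,blue,green,yellow,black}; column 5 has {green,yellow,black}; that leaves white.
At row 2, column 5: row 2 has {red,green,yellow,black}; column 5 has {green,yellow,black,white}; that leaves blue.
At row 4, column 3: row 4 has {green,yellow,black,white}; column 3 has {red,green,yellow,black,white}; that leaves blue.
At row 6, column 5: row 6 has {green,yellow,black,white}; column 5 has {blue,green,yellow,black,white}; that leaves red.
At row 2, column 2: row 2 has {red,blue,green,yellow,black}; column 2 has {green,yellow,black}; that leaves white.
At row 4, column 2: row 4 has {blue,green,yellow,black,white}; column 2 has {green,yellow,black,white}; that leaves red.
At row 6, column 2: row 6 has {red,green,yellow,black,white}; column 2 has {red,green,yellow,black,white}; that leaves blue.

black yellow red green white blue / yellow white green black blue red / blue black yellow red green white / white red blue yellow black green / red green white blue yellow black / green blue black white red yellow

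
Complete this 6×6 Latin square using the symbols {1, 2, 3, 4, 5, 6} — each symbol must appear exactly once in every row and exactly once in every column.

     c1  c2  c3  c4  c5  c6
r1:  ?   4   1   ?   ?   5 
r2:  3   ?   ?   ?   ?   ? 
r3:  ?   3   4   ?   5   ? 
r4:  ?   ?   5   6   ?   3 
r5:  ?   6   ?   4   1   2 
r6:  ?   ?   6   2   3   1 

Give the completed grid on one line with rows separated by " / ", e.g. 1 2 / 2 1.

6 4 1 3 2 5 / 3 1 2 5 6 4 / 2 3 4 1 5 6 / 1 2 5 6 4 3 / 5 6 3 4 1 2 / 4 5 6 2 3 1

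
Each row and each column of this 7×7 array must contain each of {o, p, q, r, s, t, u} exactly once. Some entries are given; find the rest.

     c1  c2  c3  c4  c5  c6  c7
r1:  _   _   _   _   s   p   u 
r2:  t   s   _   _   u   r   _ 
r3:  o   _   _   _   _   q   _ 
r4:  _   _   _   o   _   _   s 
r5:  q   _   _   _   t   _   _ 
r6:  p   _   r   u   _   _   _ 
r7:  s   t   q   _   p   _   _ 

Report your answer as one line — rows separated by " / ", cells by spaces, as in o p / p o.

r o t q s p u / t s o p u r q / o u s t r q p / u r p o q t s / q p u s t o r / p q r u o s t / s t q r p u o

(r1,c1) = r
(r3,c5) = r
(r4,c1) = u
(r4,c5) = q
(r4,c6) = t
(r6,c5) = o
(r6,c6) = s
(r7,c4) = r
(r7,c7) = o
(r4,c3) = p
(r6,c2) = q
(r6,c7) = t
(r7,c6) = u
(r1,c2) = o
(r1,c3) = t
(r1,c4) = q
(r2,c3) = o
(r2,c4) = p
(r2,c7) = q
(r3,c7) = p
(r4,c2) = r
(r5,c4) = s
(r5,c6) = o
(r5,c7) = r
(r3,c2) = u
(r3,c3) = s
(r3,c4) = t
(r5,c2) = p
(r5,c3) = u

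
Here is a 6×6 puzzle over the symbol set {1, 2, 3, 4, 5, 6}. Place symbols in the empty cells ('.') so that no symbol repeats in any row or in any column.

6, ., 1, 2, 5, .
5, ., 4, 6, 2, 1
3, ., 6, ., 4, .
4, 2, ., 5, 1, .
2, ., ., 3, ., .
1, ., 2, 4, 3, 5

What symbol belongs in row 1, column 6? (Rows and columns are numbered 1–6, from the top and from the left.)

3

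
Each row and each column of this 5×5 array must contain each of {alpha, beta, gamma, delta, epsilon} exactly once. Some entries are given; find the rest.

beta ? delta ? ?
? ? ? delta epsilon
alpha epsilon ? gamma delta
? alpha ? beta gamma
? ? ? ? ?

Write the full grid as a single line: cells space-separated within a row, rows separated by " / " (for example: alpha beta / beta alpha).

(r1,c2) = gamma
(r1,c5) = alpha
(r2,c1) = gamma
(r2,c2) = beta
(r2,c3) = alpha
(r3,c3) = beta
(r4,c3) = epsilon
(r5,c2) = delta
(r5,c3) = gamma
(r5,c5) = beta
(r1,c4) = epsilon
(r4,c1) = delta
(r5,c1) = epsilon
(r5,c4) = alpha

beta gamma delta epsilon alpha / gamma beta alpha delta epsilon / alpha epsilon beta gamma delta / delta alpha epsilon beta gamma / epsilon delta gamma alpha beta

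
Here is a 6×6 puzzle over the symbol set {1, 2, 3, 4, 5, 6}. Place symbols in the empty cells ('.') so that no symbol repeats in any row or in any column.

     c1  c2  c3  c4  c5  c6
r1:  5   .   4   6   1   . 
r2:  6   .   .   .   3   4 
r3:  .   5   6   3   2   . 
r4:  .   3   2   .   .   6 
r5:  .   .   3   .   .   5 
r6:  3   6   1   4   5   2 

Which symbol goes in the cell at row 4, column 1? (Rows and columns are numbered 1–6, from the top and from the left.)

1

(r1,c2) = 2
(r1,c6) = 3
(r2,c2) = 1
(r2,c3) = 5
(r2,c4) = 2
(r3,c6) = 1
(r4,c5) = 4
(r5,c2) = 4
(r5,c4) = 1
(r5,c5) = 6
(r3,c1) = 4
(r4,c1) = 1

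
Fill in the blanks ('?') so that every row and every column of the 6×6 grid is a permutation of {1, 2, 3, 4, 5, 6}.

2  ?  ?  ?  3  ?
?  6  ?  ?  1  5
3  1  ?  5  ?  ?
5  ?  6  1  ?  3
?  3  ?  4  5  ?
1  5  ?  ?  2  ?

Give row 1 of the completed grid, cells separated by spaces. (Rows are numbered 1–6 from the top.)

2 4 5 6 3 1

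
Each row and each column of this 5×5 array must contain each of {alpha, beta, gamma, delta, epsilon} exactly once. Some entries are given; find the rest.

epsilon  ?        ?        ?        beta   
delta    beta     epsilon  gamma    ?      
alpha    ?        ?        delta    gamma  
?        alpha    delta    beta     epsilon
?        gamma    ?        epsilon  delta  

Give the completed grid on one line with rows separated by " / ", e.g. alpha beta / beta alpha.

epsilon delta gamma alpha beta / delta beta epsilon gamma alpha / alpha epsilon beta delta gamma / gamma alpha delta beta epsilon / beta gamma alpha epsilon delta

(r1,c2) = delta
(r1,c4) = alpha
(r2,c5) = alpha
(r3,c2) = epsilon
(r3,c3) = beta
(r4,c1) = gamma
(r5,c1) = beta
(r5,c3) = alpha
(r1,c3) = gamma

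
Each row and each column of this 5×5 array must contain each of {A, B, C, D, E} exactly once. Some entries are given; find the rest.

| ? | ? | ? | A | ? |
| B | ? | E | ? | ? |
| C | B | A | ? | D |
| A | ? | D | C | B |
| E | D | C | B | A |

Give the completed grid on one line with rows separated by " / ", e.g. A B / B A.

row 1 has {A}; column 1 has {A,B,C,E} — only D is left for (r1,c1).
row 1 has {A,D}; column 3 has {A,C,D,E} — only B is left for (r1,c3).
row 2 has {B,E}; column 4 has {A,B,C} — only D is left for (r2,c4).
row 2 has {B,D,E}; column 5 has {A,B,D} — only C is left for (r2,c5).
row 3 has {A,B,C,D}; column 4 has {A,B,C,D} — only E is left for (r3,c4).
row 4 has {A,B,C,D}; column 2 has {B,D} — only E is left for (r4,c2).
row 1 has {A,B,D}; column 2 has {B,D,E} — only C is left for (r1,c2).
row 1 has {A,B,C,D}; column 5 has {A,B,C,D} — only E is left for (r1,c5).
row 2 has {B,C,D,E}; column 2 has {B,C,D,E} — only A is left for (r2,c2).

D C B A E / B A E D C / C B A E D / A E D C B / E D C B A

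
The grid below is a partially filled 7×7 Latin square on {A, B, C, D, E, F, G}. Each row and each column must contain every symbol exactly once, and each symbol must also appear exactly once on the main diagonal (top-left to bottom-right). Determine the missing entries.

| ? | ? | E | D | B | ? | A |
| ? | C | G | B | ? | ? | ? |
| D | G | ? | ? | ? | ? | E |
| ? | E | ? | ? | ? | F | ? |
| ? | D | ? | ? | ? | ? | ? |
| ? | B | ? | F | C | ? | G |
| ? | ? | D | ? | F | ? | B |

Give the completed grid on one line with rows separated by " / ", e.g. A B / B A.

G F E D B C A / A C G B D E F / D G F C A B E / B E C A G F D / F D B G E A C / E B A F C D G / C A D E F G B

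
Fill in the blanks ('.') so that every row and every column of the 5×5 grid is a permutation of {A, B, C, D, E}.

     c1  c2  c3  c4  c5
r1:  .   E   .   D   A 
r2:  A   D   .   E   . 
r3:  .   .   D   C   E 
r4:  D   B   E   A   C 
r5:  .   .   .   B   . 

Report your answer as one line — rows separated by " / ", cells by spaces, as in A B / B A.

(r2,c5) = B
(r3,c1) = B
(r3,c2) = A
(r5,c2) = C
(r5,c3) = A
(r5,c5) = D
(r1,c1) = C
(r1,c3) = B
(r2,c3) = C
(r5,c1) = E

C E B D A / A D C E B / B A D C E / D B E A C / E C A B D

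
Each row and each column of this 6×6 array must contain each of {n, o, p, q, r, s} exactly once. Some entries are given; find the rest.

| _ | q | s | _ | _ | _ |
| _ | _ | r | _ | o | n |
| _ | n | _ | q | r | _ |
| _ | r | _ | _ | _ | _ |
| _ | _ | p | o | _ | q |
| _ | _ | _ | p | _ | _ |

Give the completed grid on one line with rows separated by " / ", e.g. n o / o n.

n q s r p o / q p r s o n / p n o q r s / o r q n s p / r s p o n q / s o n p q r

(r2,c4) = s
(r3,c3) = o
(r4,c4) = n
(r5,c2) = s
(r5,c5) = n
(r6,c2) = o
(r1,c4) = r
(r1,c5) = p
(r1,c6) = o
(r2,c2) = p
(r4,c3) = q
(r4,c5) = s
(r4,c6) = p
(r5,c1) = r
(r6,c3) = n
(r6,c5) = q
(r1,c1) = n
(r2,c1) = q
(r3,c6) = s
(r4,c1) = o
(r6,c1) = s
(r6,c6) = r
(r3,c1) = p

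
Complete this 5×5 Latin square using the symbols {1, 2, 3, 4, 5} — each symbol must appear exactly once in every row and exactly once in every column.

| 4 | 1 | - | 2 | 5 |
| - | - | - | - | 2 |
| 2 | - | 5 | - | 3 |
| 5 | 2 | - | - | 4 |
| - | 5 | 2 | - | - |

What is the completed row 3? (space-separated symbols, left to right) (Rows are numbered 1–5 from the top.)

2 4 5 1 3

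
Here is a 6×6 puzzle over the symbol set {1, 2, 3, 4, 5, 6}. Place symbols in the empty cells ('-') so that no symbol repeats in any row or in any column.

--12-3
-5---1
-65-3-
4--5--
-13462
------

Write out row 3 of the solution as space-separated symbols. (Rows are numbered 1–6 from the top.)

2 6 5 1 3 4

(r1,c2) = 4
(r1,c5) = 5
(r3,c4) = 1
(r3,c6) = 4
(r4,c6) = 6
(r5,c1) = 5
(r6,c6) = 5
(r1,c1) = 6
(r3,c1) = 2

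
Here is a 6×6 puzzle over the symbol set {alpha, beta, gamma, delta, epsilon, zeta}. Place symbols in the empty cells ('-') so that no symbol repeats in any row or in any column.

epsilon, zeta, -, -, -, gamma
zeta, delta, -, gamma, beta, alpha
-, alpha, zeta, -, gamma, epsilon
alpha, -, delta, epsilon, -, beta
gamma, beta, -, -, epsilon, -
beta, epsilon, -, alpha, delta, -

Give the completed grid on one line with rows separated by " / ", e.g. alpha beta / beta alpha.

epsilon zeta beta delta alpha gamma / zeta delta epsilon gamma beta alpha / delta alpha zeta beta gamma epsilon / alpha gamma delta epsilon zeta beta / gamma beta alpha zeta epsilon delta / beta epsilon gamma alpha delta zeta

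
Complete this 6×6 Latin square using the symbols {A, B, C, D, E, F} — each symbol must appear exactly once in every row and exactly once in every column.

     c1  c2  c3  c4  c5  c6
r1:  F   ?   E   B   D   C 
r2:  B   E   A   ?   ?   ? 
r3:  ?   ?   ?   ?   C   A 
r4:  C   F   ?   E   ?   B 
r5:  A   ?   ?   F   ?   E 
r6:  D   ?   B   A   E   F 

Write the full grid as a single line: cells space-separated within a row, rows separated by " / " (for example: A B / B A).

F A E B D C / B E A C F D / E B F D C A / C F D E A B / A D C F B E / D C B A E F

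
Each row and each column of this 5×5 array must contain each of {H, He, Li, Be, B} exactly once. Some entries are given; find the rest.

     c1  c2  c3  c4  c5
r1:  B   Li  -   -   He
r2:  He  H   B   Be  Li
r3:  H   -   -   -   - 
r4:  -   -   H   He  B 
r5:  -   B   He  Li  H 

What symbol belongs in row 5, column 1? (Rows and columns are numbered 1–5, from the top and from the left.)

(r1,c3) = Be
(r1,c4) = H
(r3,c3) = Li
(r3,c4) = B
(r3,c5) = Be
(r4,c2) = Be
(r5,c1) = Be

Be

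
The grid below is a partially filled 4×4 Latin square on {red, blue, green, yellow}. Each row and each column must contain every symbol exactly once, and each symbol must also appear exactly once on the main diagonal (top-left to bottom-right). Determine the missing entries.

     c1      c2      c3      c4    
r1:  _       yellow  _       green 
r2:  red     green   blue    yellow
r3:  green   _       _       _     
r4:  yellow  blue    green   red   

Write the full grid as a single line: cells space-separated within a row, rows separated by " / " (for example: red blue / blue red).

blue yellow red green / red green blue yellow / green red yellow blue / yellow blue green red

(r1,c1) = blue
(r1,c3) = red
(r3,c2) = red
(r3,c3) = yellow
(r3,c4) = blue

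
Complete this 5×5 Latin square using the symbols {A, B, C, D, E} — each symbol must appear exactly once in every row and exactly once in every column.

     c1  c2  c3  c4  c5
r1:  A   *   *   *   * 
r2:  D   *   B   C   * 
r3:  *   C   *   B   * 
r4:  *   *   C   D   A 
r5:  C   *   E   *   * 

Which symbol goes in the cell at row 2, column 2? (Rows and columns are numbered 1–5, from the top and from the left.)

(r1,c3) = D
(r1,c4) = E
(r2,c5) = E
(r3,c1) = E
(r3,c3) = A
(r3,c5) = D
(r4,c1) = B
(r4,c2) = E
(r5,c4) = A
(r5,c5) = B
(r1,c2) = B
(r1,c5) = C
(r2,c2) = A

A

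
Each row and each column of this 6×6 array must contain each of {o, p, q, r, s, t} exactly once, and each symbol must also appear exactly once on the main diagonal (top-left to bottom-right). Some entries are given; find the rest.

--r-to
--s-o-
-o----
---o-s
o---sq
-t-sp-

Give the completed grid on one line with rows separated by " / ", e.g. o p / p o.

p s r q t o / r q s p o t / s o t r q p / t p q o r s / o r p t s q / q t o s p r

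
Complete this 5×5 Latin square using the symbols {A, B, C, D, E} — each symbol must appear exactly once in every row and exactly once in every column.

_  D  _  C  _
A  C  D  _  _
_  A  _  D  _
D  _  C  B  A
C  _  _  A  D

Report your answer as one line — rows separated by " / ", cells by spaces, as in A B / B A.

(r2,c4) = E
(r2,c5) = B
(r4,c2) = E
(r5,c2) = B
(r5,c3) = E
(r1,c5) = E
(r3,c3) = B
(r3,c5) = C
(r1,c1) = B
(r1,c3) = A
(r3,c1) = E

B D A C E / A C D E B / E A B D C / D E C B A / C B E A D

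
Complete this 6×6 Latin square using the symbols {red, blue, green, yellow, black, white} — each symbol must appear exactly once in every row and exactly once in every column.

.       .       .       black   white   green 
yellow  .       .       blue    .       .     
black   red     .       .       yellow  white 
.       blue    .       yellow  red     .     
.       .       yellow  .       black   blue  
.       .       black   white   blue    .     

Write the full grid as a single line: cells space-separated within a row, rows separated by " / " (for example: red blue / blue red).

blue yellow red black white green / yellow black white blue green red / black red blue green yellow white / white blue green yellow red black / green white yellow red black blue / red green black white blue yellow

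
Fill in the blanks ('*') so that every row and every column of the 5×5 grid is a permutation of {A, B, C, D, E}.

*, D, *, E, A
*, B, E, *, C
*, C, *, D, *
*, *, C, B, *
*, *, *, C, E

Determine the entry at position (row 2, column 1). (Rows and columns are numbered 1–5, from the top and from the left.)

D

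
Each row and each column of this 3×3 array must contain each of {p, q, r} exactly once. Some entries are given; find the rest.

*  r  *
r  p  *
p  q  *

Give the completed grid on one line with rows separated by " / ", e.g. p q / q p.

q r p / r p q / p q r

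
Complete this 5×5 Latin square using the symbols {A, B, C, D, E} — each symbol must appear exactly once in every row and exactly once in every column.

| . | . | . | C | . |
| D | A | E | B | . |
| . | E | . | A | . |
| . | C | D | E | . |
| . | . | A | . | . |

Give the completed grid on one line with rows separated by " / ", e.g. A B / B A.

E D B C A / D A E B C / B E C A D / A C D E B / C B A D E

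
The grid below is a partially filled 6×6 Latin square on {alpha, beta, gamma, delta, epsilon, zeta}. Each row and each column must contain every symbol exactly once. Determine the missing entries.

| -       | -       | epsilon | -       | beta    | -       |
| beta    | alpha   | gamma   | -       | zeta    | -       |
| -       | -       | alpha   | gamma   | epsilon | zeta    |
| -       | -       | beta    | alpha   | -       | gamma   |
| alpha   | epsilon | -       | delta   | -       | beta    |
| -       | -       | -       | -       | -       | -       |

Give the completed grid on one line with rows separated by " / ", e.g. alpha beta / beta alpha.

Cell (r1,c4): row 1 has {beta,epsilon}; column 4 has {alpha,gamma,delta} → zeta.
Cell (r2,c4): row 2 has {alpha,beta,gamma,zeta}; column 4 has {alpha,gamma,delta,zeta} → epsilon.
Cell (r2,c6): row 2 has {alpha,beta,gamma,epsilon,zeta}; column 6 has {beta,gamma,zeta} → delta.
Cell (r3,c1): row 3 has {alpha,gamma,epsilon,zeta}; column 1 has {alpha,beta} → delta.
Cell (r3,c2): row 3 has {alpha,gamma,delta,epsilon,zeta}; column 2 has {alpha,epsilon} → beta.
Cell (r4,c5): row 4 has {alpha,beta,gamma}; column 5 has {beta,epsilon,zeta} → delta.
Cell (r5,c3): row 5 has {alpha,beta,delta,epsilon}; column 3 has {alpha,beta,gamma,epsilon} → zeta.
Cell (r5,c5): row 5 has {alpha,beta,delta,epsilon,zeta}; column 5 has {beta,delta,epsilon,zeta} → gamma.
Cell (r6,c3): row 6 is empty so far; column 3 has {alpha,beta,gamma,epsilon,zeta} → delta.
Cell (r6,c4): row 6 has {delta}; column 4 has {alpha,gamma,delta,epsilon,zeta} → beta.
Cell (r6,c5): row 6 has {beta,delta}; column 5 has {beta,gamma,delta,epsilon,zeta} → alpha.
Cell (r6,c6): row 6 has {alpha,beta,delta}; column 6 has {beta,gamma,delta,zeta} → epsilon.
Cell (r1,c1): row 1 has {beta,epsilon,zeta}; column 1 has {alpha,beta,delta} → gamma.
Cell (r1,c2): row 1 has {beta,gamma,epsilon,zeta}; column 2 has {alpha,beta,epsilon} → delta.
Cell (r1,c6): row 1 has {beta,gamma,delta,epsilon,zeta}; column 6 has {beta,gamma,delta,epsilon,zeta} → alpha.
Cell (r4,c2): row 4 has {alpha,beta,gamma,delta}; column 2 has {alpha,beta,delta,epsilon} → zeta.
Cell (r6,c1): row 6 has {alpha,beta,delta,epsilon}; column 1 has {alpha,beta,gamma,delta} → zeta.
Cell (r6,c2): row 6 has {alpha,beta,delta,epsilon,zeta}; column 2 has {alpha,beta,delta,epsilon,zeta} → gamma.
Cell (r4,c1): row 4 has {alpha,beta,gamma,delta,zeta}; column 1 has {alpha,beta,gamma,delta,zeta} → epsilon.

gamma delta epsilon zeta beta alpha / beta alpha gamma epsilon zeta delta / delta beta alpha gamma epsilon zeta / epsilon zeta beta alpha delta gamma / alpha epsilon zeta delta gamma beta / zeta gamma delta beta alpha epsilon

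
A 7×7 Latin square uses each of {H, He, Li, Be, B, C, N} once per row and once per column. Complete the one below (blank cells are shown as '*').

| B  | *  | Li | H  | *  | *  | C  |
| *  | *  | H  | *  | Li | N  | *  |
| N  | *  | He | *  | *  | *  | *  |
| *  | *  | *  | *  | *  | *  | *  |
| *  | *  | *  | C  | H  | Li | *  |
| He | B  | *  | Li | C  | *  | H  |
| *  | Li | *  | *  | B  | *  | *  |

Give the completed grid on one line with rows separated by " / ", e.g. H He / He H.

(r3,c5) = Be
(r5,c1) = Be
(r6,c6) = Be
(r1,c6) = He
(r2,c1) = C
(r3,c4) = B
(r3,c7) = Li
(r6,c3) = N
(r7,c1) = H
(r7,c6) = C
(r1,c5) = N
(r3,c6) = H
(r4,c1) = Li
(r4,c5) = He
(r4,c6) = B
(r5,c3) = B
(r7,c3) = Be
(r1,c2) = Be
(r2,c2) = He
(r2,c4) = Be
(r2,c7) = B
(r3,c2) = C
(r4,c3) = C
(r4,c4) = N
(r4,c7) = Be
(r5,c2) = N
(r5,c7) = He
(r7,c4) = He
(r7,c7) = N
(r4,c2) = H

B Be Li H N He C / C He H Be Li N B / N C He B Be H Li / Li H C N He B Be / Be N B C H Li He / He B N Li C Be H / H Li Be He B C N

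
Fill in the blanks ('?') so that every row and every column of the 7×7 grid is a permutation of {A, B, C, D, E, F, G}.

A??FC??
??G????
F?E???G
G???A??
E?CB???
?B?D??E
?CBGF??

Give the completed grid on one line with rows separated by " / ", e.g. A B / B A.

A E D F C G B / B F G A E C D / F A E C B D G / G D F E A B C / E G C B D A F / C B A D G F E / D C B G F E A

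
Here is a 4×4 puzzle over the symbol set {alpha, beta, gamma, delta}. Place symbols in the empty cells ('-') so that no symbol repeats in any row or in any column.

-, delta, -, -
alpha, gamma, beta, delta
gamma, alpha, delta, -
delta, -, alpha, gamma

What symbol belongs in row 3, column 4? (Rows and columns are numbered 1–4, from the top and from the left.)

beta

At row 1, column 1: row 1 has {delta}; column 1 has {alpha,gamma,delta}; that leaves beta.
At row 1, column 3: row 1 has {beta,delta}; column 3 has {alpha,beta,delta}; that leaves gamma.
At row 1, column 4: row 1 has {beta,gamma,delta}; column 4 has {gamma,delta}; that leaves alpha.
At row 3, column 4: row 3 has {alpha,gamma,delta}; column 4 has {alpha,gamma,delta}; that leaves beta.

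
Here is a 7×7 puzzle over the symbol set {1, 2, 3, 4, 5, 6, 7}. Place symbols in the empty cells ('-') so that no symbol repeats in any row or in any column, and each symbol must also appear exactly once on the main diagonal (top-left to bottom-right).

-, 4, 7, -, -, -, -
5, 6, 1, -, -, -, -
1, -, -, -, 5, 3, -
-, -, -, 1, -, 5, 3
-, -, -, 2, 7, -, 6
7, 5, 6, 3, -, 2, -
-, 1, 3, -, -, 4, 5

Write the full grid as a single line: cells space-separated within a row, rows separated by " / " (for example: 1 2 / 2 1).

(r1,c1): row 1 has {4,7}; column 1 has {1,5,7}; the diagonal has {1,2,5,6,7}, so it must be 3.
(r2,c6): row 2 has {1,5,6}; column 6 has {2,3,4,5}, so it must be 7.
(r3,c3): row 3 has {1,3,5}; column 3 has {1,3,6,7}; the diagonal has {1,2,3,5,6,7}, so it must be 4.
(r4,c3): row 4 has {1,3,5}; column 3 has {1,3,4,6,7}, so it must be 2.
(r5,c1): row 5 has {2,6,7}; column 1 has {1,3,5,7}, so it must be 4.
(r5,c2): row 5 has {2,4,6,7}; column 2 has {1,4,5,6}, so it must be 3.
(r5,c3): row 5 has {2,3,4,6,7}; column 3 has {1,2,3,4,6,7}, so it must be 5.
(r5,c6): row 5 has {2,3,4,5,6,7}; column 6 has {2,3,4,5,7}, so it must be 1.
(r1,c6): row 1 has {3,4,7}; column 6 has {1,2,3,4,5,7}, so it must be 6.
(r2,c4): row 2 has {1,5,6,7}; column 4 has {1,2,3}, so it must be 4.
(r2,c7): row 2 has {1,4,5,6,7}; column 7 has {3,5,6}, so it must be 2.
(r3,c7): row 3 has {1,3,4,5}; column 7 has {2,3,5,6}, so it must be 7.
(r4,c1): row 4 has {1,2,3,5}; column 1 has {1,3,4,5,7}, so it must be 6.
(r4,c2): row 4 has {1,2,3,5,6}; column 2 has {1,3,4,5,6}, so it must be 7.
(r4,c5): row 4 has {1,2,3,5,6,7}; column 5 has {5,7}, so it must be 4.
(r6,c5): row 6 has {2,3,5,6,7}; column 5 has {4,5,7}, so it must be 1.
(r6,c7): row 6 has {1,2,3,5,6,7}; column 7 has {2,3,5,6,7}, so it must be 4.
(r7,c1): row 7 has {1,3,4,5}; column 1 has {1,3,4,5,6,7}, so it must be 2.
(r7,c5): row 7 has {1,2,3,4,5}; column 5 has {1,4,5,7}, so it must be 6.
(r1,c4): row 1 has {3,4,6,7}; column 4 has {1,2,3,4}, so it must be 5.
(r1,c5): row 1 has {3,4,5,6,7}; column 5 has {1,4,5,6,7}, so it must be 2.
(r1,c7): row 1 has {2,3,4,5,6,7}; column 7 has {2,3,4,5,6,7}, so it must be 1.
(r2,c5): row 2 has {1,2,4,5,6,7}; column 5 has {1,2,4,5,6,7}, so it must be 3.
(r3,c2): row 3 has {1,3,4,5,7}; column 2 has {1,3,4,5,6,7}, so it must be 2.
(r3,c4): row 3 has {1,2,3,4,5,7}; column 4 has {1,2,3,4,5}, so it must be 6.
(r7,c4): row 7 has {1,2,3,4,5,6}; column 4 has {1,2,3,4,5,6}, so it must be 7.

3 4 7 5 2 6 1 / 5 6 1 4 3 7 2 / 1 2 4 6 5 3 7 / 6 7 2 1 4 5 3 / 4 3 5 2 7 1 6 / 7 5 6 3 1 2 4 / 2 1 3 7 6 4 5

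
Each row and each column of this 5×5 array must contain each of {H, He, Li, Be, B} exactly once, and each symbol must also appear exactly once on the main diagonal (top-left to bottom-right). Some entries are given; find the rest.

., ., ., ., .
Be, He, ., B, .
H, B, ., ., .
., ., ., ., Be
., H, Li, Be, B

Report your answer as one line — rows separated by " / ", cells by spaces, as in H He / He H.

(r1,c1) = Li
(r1,c2) = Be
(r2,c3) = H
(r2,c5) = Li
(r3,c3) = Be
(r3,c5) = He
(r4,c2) = Li
(r4,c4) = H
(r5,c1) = He
(r1,c4) = He
(r1,c5) = H
(r3,c4) = Li
(r4,c1) = B
(r4,c3) = He
(r1,c3) = B

Li Be B He H / Be He H B Li / H B Be Li He / B Li He H Be / He H Li Be B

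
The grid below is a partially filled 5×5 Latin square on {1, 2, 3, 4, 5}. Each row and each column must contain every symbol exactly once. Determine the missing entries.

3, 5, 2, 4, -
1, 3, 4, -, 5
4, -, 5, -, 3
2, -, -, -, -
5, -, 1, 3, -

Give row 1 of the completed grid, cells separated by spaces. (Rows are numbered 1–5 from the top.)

3 5 2 4 1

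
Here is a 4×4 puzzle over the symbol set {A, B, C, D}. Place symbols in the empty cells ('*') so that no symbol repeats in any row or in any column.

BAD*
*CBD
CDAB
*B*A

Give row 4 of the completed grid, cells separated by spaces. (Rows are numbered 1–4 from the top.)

(r1,c4) = C
(r2,c1) = A
(r4,c1) = D
(r4,c3) = C

D B C A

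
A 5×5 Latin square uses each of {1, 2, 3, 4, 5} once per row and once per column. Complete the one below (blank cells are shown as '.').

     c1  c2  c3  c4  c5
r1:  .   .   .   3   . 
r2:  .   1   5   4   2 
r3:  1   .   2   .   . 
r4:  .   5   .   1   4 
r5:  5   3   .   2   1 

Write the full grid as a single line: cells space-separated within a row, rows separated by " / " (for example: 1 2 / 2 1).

4 2 1 3 5 / 3 1 5 4 2 / 1 4 2 5 3 / 2 5 3 1 4 / 5 3 4 2 1

row 1 has {3}; column 5 has {1,2,4} — only 5 is left for (r1,c5).
row 2 has {1,2,4,5}; column 1 has {1,5} — only 3 is left for (r2,c1).
row 3 has {1,2}; column 2 has {1,3,5} — only 4 is left for (r3,c2).
row 3 has {1,2,4}; column 4 has {1,2,3,4} — only 5 is left for (r3,c4).
row 3 has {1,2,4,5}; column 5 has {1,2,4,5} — only 3 is left for (r3,c5).
row 4 has {1,4,5}; column 1 has {1,3,5} — only 2 is left for (r4,c1).
row 4 has {1,2,4,5}; column 3 has {2,5} — only 3 is left for (r4,c3).
row 5 has {1,2,3,5}; column 3 has {2,3,5} — only 4 is left for (r5,c3).
row 1 has {3,5}; column 1 has {1,2,3,5} — only 4 is left for (r1,c1).
row 1 has {3,4,5}; column 2 has {1,3,4,5} — only 2 is left for (r1,c2).
row 1 has {2,3,4,5}; column 3 has {2,3,4,5} — only 1 is left for (r1,c3).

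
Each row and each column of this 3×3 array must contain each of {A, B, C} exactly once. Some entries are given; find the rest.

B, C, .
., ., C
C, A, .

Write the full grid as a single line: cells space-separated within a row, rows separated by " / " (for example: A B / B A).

B C A / A B C / C A B

Cell (r1,c3): row 1 has {B,C}; column 3 has {C} → A.
Cell (r2,c1): row 2 has {C}; column 1 has {B,C} → A.
Cell (r2,c2): row 2 has {A,C}; column 2 has {A,C} → B.
Cell (r3,c3): row 3 has {A,C}; column 3 has {A,C} → B.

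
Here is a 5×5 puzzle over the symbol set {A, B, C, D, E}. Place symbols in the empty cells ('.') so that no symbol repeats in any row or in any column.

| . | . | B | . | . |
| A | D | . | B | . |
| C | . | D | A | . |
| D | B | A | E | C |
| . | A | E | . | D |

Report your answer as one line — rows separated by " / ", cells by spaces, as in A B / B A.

(r1,c1): row 1 has {B}; column 1 has {A,C,D}, so it must be E.
(r1,c2): row 1 has {B,E}; column 2 has {A,B,D}, so it must be C.
(r1,c4): row 1 has {B,C,E}; column 4 has {A,B,E}, so it must be D.
(r1,c5): row 1 has {B,C,D,E}; column 5 has {C,D}, so it must be A.
(r2,c3): row 2 has {A,B,D}; column 3 has {A,B,D,E}, so it must be C.
(r2,c5): row 2 has {A,B,C,D}; column 5 has {A,C,D}, so it must be E.
(r3,c2): row 3 has {A,C,D}; column 2 has {A,B,C,D}, so it must be E.
(r3,c5): row 3 has {A,C,D,E}; column 5 has {A,C,D,E}, so it must be B.
(r5,c1): row 5 has {A,D,E}; column 1 has {A,C,D,E}, so it must be B.
(r5,c4): row 5 has {A,B,D,E}; column 4 has {A,B,D,E}, so it must be C.

E C B D A / A D C B E / C E D A B / D B A E C / B A E C D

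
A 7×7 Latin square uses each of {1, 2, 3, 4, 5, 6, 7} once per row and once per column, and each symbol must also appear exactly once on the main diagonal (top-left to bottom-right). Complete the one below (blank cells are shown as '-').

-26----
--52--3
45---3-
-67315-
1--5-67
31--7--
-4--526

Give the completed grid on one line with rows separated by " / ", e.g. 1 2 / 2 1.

5 2 6 4 3 7 1 / 6 7 5 2 4 1 3 / 4 5 1 7 6 3 2 / 2 6 7 3 1 5 4 / 1 3 4 5 2 6 7 / 3 1 2 6 7 4 5 / 7 4 3 1 5 2 6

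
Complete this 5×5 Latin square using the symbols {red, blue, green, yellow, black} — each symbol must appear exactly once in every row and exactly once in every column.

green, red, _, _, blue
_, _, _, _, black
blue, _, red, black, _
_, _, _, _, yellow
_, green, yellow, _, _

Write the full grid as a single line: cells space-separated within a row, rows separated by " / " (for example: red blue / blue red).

row 1 has {red,blue,green}; column 3 has {red,yellow} — only black is left for (r1,c3).
row 1 has {red,blue,green,black}; column 4 has {black} — only yellow is left for (r1,c4).
row 3 has {red,blue,black}; column 2 has {red,green} — only yellow is left for (r3,c2).
row 3 has {red,blue,yellow,black}; column 5 has {blue,yellow,black} — only green is left for (r3,c5).
row 5 has {green,yellow}; column 5 has {blue,green,yellow,black} — only red is left for (r5,c5).
row 2 has {black}; column 2 has {red,green,yellow} — only blue is left for (r2,c2).
row 2 has {blue,black}; column 3 has {red,yellow,black} — only green is left for (r2,c3).
row 2 has {blue,green,black}; column 4 has {yellow,black} — only red is left for (r2,c4).
row 4 has {yellow}; column 2 has {red,blue,green,yellow} — only black is left for (r4,c2).
row 4 has {yellow,black}; column 3 has {red,green,yellow,black} — only blue is left for (r4,c3).
row 4 has {blue,yellow,black}; column 4 has {red,yellow,black} — only green is left for (r4,c4).
row 5 has {red,green,yellow}; column 1 has {blue,green} — only black is left for (r5,c1).
row 5 has {red,green,yellow,black}; column 4 has {red,green,yellow,black} — only blue is left for (r5,c4).
row 2 has {red,blue,green,black}; column 1 has {blue,green,black} — only yellow is left for (r2,c1).
row 4 has {blue,green,yellow,black}; column 1 has {blue,green,yellow,black} — only red is left for (r4,c1).

green red black yellow blue / yellow blue green red black / blue yellow red black green / red black blue green yellow / black green yellow blue red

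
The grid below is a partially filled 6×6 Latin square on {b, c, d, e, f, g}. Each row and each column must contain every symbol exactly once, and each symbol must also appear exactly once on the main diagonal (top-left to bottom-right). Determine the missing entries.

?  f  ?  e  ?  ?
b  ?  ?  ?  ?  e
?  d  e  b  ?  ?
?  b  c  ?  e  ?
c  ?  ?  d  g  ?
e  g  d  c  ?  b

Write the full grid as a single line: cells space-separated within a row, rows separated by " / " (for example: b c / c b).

d f g e b c / b c f g d e / f d e b c g / g b c f e d / c e b d g f / e g d c f b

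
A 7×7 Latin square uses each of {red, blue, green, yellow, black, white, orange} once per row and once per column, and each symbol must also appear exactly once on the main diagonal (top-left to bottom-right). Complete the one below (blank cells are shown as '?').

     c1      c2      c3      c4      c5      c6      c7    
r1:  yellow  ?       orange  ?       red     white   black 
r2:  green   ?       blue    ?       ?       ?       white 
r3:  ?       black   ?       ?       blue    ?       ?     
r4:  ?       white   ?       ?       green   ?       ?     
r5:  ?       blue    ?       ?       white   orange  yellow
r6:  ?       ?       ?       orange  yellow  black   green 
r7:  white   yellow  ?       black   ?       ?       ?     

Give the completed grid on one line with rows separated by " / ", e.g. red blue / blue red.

At row 1, column 2: row 1 has {red,yellow,black,white,orange}; column 2 has {blue,yellow,black,white}; that leaves green.
At row 1, column 4: row 1 has {red,green,yellow,black,white,orange}; column 4 has {black,orange}; that leaves blue.
At row 4, column 4: row 4 has {green,white}; column 4 has {blue,black,orange}; the diagonal has {yellow,black,white}; that leaves red.
At row 5, column 4: row 5 has {blue,yellow,white,orange}; column 4 has {red,blue,black,orange}; that leaves green.
At row 6, column 2: row 6 has {green,yellow,black,orange}; column 2 has {blue,green,yellow,black,white}; that leaves red.
At row 6, column 3: row 6 has {red,green,yellow,black,orange}; column 3 has {blue,orange}; that leaves white.
At row 7, column 5: row 7 has {yellow,black,white}; column 5 has {red,blue,green,yellow,white}; that leaves orange.
At row 7, column 7: row 7 has {yellow,black,white,orange}; column 7 has {green,yellow,black,white}; the diagonal has {red,yellow,black,white}; that leaves blue.
At row 2, column 2: row 2 has {blue,green,white}; column 2 has {red,blue,green,yellow,black,white}; the diagonal has {red,blue,yellow,black,white}; that leaves orange.
At row 2, column 4: row 2 has {blue,green,white,orange}; column 4 has {red,blue,green,black,orange}; that leaves yellow.
At row 2, column 5: row 2 has {blue,green,yellow,white,orange}; column 5 has {red,blue,green,yellow,white,orange}; that leaves black.
At row 2, column 6: row 2 has {blue,green,yellow,black,white,orange}; column 6 has {black,white,orange}; that leaves red.
At row 3, column 3: row 3 has {blue,black}; column 3 has {blue,white,orange}; the diagonal has {red,blue,yellow,black,white,orange}; that leaves green.
At row 3, column 4: row 3 has {blue,green,black}; column 4 has {red,blue,green,yellow,black,orange}; that leaves white.
At row 3, column 6: row 3 has {blue,green,black,white}; column 6 has {red,black,white,orange}; that leaves yellow.
At row 4, column 6: row 4 has {red,green,white}; column 6 has {red,yellow,black,white,orange}; that leaves blue.
At row 4, column 7: row 4 has {red,blue,green,white}; column 7 has {blue,green,yellow,black,white}; that leaves orange.
At row 6, column 1: row 6 has {red,green,yellow,black,white,orange}; column 1 has {green,yellow,white}; that leaves blue.
At row 7, column 3: row 7 has {blue,yellow,black,white,orange}; column 3 has {blue,green,white,orange}; that leaves red.
At row 7, column 6: row 7 has {red,blue,yellow,black,white,orange}; column 6 has {red,blue,yellow,black,white,orange}; that leaves green.
At row 3, column 7: row 3 has {blue,green,yellow,black,white}; column 7 has {blue,green,yellow,black,white,orange}; that leaves red.
At row 4, column 1: row 4 has {red,blue,green,white,orange}; column 1 has {blue,green,yellow,white}; that leaves black.
At row 4, column 3: row 4 has {red,blue,green,black,white,orange}; column 3 has {red,blue,green,white,orange}; that leaves yellow.
At row 5, column 1: row 5 has {blue,green,yellow,white,orange}; column 1 has {blue,green,yellow,black,white}; that leaves red.
At row 5, column 3: row 5 has {red,blue,green,yellow,white,orange}; column 3 has {red,blue,green,yellow,white,orange}; that leaves black.
At row 3, column 1: row 3 has {red,blue,green,yellow,black,white}; column 1 has {red,blue,green,yellow,black,white}; that leaves orange.

yellow green orange blue red white black / green orange blue yellow black red white / orange black green white blue yellow red / black white yellow red green blue orange / red blue black green white orange yellow / blue red white orange yellow black green / white yellow red black orange green blue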